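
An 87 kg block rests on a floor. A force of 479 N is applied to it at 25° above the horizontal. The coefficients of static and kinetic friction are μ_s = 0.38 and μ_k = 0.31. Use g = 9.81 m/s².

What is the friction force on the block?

f ≈ 202 N

Vertical equilibrium gives N = m g − P sin α = 651 N.
The horizontal driving force is P cos α = 434.1 N, so equilibrium needs friction f = 434.1 N.
The static-friction limit is μ_s N = 247.4 N.
The required friction exceeds μ_s N, so the block moves and f = μ_k N = 202 N.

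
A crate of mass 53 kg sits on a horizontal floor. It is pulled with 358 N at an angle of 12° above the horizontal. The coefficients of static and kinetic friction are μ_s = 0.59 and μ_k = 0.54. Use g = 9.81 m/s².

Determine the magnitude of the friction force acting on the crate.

f ≈ 241 N

Vertical equilibrium gives N = m g − P sin α = 445.5 N.
For equilibrium, f = P cos α = 358×cos 12° = 350.2 N.
The static-friction limit is μ_s N = 262.8 N.
350.2 > 262.8 N → the crate slides; f = μ_k N = 0.54×445.5 = 241 N.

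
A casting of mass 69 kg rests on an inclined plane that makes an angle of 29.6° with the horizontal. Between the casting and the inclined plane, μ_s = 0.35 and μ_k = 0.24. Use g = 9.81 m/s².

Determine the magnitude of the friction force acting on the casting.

Normal force: N = m g cos θ = 69 × 9.81 × cos 29.6° = 588.6 N.
For equilibrium along the incline, friction must balance the weight component: f = m g sin θ = 334.3 N up the slope.
Maximum static friction available: μ_s N = 0.35 × 588.6 = 206 N.
|334.3| exceeds 206 N, so the casting slips down-slope; friction is kinetic, f = μ_k N = 0.24×588.6 = 141 N.

f ≈ 141 N (up the incline)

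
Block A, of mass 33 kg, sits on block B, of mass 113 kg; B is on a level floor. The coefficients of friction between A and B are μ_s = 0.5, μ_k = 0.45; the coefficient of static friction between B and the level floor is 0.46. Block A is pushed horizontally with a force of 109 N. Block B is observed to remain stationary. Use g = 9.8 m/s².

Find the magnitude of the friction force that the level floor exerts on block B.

Normal force at the A–B interface: N₁ = m_A g = 323.4 N.
Maximum static friction on A from B: μ_s N₁ = 0.5×323.4 = 161.7 N.
Since P = 109 N ≤ 161.7 N, A does not slip on B; friction on A equals P = 109 N.
B experiences an equal 109 N forward from A (third law). B is in equilibrium, so the floor supplies f₂ = 109 N of static friction (limit μ_s(m_A+m_B)g = 658.2 N, not exceeded).

f ≈ 109 N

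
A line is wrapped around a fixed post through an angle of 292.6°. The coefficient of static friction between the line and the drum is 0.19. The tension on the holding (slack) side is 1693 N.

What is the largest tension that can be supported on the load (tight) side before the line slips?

At impending slip the capstan equation gives T₂/T₁ = e^{μβ} with β in radians.
β = 292.6° × π/180 = 5.107 rad.
e^{μβ} = e^{0.19×5.107} = 2.639.
T₂ = T₁ · e^{μβ} = 1693 × 2.639 = 4470 N.

T_max ≈ 4470 N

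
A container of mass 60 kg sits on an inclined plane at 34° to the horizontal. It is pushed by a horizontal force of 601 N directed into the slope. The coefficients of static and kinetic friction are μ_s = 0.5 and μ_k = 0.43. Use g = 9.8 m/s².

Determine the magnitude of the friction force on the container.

f ≈ 169 N (down the incline)

Resolve perpendicular to the incline: N = m g cos θ + P sin θ = 60×9.8×cos 34° + 601×sin 34° = 823.5 N.
Along the incline, the net driving force (taking up-slope positive) is P cos θ − m g sin θ = 498.3 − 328.8 = 169.4 N, so equilibrium requires friction f = -169.4 N (down-slope).
The limit of static friction is μ_s N = 411.8 N.
|f_req| = 169.4 ≤ 411.8 N → the container is in equilibrium; friction equals the required value.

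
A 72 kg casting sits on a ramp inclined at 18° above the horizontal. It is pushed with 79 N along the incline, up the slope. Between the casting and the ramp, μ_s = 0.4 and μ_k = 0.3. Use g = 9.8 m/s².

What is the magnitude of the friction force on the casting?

The normal reaction is N = m g cos θ = 671.1 N.
The friction needed for equilibrium is m g sin θ − P = 218 − 79 = 139 N, measured positive up-slope.
Static friction can supply at most μ_s N = 268.4 N.
Since |139| ≤ 268.4 N, static friction is sufficient; f equals the required value, not μ_s N.

f ≈ 139 N (up the incline)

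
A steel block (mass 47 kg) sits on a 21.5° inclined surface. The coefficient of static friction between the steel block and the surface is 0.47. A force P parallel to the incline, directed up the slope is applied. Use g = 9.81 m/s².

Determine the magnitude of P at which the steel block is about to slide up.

P ≈ 371 N

At impending motion up the slope, friction acts down-slope at its limit: f = μ_s N.
P is parallel to the surface, so N = m g cos θ = 429 N.
Along the incline: P = m g sin θ + μ_s N = 169 + 0.47×429 = 371 N.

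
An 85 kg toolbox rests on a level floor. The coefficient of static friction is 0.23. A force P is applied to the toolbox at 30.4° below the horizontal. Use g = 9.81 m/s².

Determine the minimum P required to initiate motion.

P ≈ 257 N

N = m g + P sin α (the push presses the toolbox into the level floor).
At impending slip, P cos α = μ_s N = μ_s (m g + P sin α).
Solving: P (cos α − μ_s sin α) = μ_s m g → P = 0.23×834/(cos 30.4° − 0.23 sin 30.4°) = 192/0.7461 = 257 N.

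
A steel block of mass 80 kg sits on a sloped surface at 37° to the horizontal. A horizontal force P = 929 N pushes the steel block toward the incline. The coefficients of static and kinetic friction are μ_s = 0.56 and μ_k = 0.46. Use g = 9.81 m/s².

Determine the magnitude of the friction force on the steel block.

The horizontal push has a component P sin θ into the surface, so N = m g cos θ + P sin θ = 626.8 + 559.1 = 1186 N.
Parallel to the incline: P cos θ − m g sin θ = 741.9 − 472.3 = 269.6 N; the friction needed to balance this is 269.6 N acting down the slope.
Maximum static friction: μ_s N = 0.56 × 1186 = 664.1 N.
|f_req| = 269.6 ≤ 664.1 N → the steel block is in equilibrium; friction equals the required value.

f ≈ 270 N (down the incline)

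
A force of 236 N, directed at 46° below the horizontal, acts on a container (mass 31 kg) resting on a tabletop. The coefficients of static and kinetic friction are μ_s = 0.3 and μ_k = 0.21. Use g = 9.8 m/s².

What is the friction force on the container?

f ≈ 99.4 N

N = m g + P sin α = 303.8 + 236×sin 46° = 473.6 N.
Horizontally, friction must balance P cos α = 163.9 N.
The static-friction limit is μ_s N = 142.1 N.
163.9 > 142.1 N → the container slides; f = μ_k N = 0.21×473.6 = 99.4 N.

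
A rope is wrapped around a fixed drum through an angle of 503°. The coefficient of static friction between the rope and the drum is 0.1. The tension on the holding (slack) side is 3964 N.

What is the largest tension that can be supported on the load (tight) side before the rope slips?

T_max ≈ 9540 N

At impending slip the capstan equation gives T₂/T₁ = e^{μβ} with β in radians.
β = 503° × π/180 = 8.779 rad.
e^{μβ} = e^{0.1×8.779} = 2.406.
T₂ = T₁ · e^{μβ} = 3964 × 2.406 = 9540 N.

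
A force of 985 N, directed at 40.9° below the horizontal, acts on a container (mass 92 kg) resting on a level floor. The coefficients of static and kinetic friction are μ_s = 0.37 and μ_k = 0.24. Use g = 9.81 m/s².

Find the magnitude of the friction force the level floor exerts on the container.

Vertical equilibrium gives N = m g + P sin α = 1547 N.
For equilibrium, f = P cos α = 985×cos 40.9° = 744.5 N.
μ_s N = 0.37 × 1547 = 572.6 N.
The required friction exceeds μ_s N, so the container moves and f = μ_k N = 371 N.

f ≈ 371 N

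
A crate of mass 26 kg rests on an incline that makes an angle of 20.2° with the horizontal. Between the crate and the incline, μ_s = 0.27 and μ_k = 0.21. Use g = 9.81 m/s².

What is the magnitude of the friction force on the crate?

f ≈ 50.3 N (up the incline)

Normal force: N = m g cos θ = 26 × 9.81 × cos 20.2° = 239.4 N.
For equilibrium along the incline, friction must balance the weight component: f = m g sin θ = 88.07 N up the slope.
The static-friction ceiling is μ_s N = 0.27 × 239.4 = 64.63 N.
Since |88.07| > 64.63 N, static friction cannot hold it; the crate slides down the incline and kinetic friction applies: f = μ_k N = 0.21 × 239.4 = 50.3 N.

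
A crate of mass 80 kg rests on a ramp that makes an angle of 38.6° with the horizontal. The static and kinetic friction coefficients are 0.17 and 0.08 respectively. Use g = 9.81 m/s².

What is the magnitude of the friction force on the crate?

Perpendicular to the surface, N = m g cos θ = 80·9.81·cos 38.6° = 613.3 N.
For equilibrium along the incline, friction must balance the weight component: f = m g sin θ = 489.6 N up the slope.
Static friction can supply at most μ_s N = 104.3 N.
Since |489.6| > 104.3 N, static friction cannot hold it; the crate slides down the incline and kinetic friction applies: f = μ_k N = 0.08 × 613.3 = 49.1 N.

f ≈ 49.1 N (up the incline)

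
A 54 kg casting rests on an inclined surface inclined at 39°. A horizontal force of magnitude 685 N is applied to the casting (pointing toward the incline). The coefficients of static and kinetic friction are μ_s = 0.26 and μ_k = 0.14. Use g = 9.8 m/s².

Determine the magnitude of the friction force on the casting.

f ≈ 199 N (down the incline)

Resolve perpendicular to the incline: N = m g cos θ + P sin θ = 54×9.8×cos 39° + 685×sin 39° = 842.4 N.
Along the incline, the net driving force (taking up-slope positive) is P cos θ − m g sin θ = 532.3 − 333 = 199.3 N, so equilibrium requires friction f = -199.3 N (down-slope).
The limit of static friction is μ_s N = 219 N.
|f_req| = 199.3 ≤ 219 N → the casting is in equilibrium; friction equals the required value.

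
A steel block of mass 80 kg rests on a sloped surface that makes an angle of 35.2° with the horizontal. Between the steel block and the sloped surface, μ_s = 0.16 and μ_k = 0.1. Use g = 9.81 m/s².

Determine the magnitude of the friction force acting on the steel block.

f ≈ 64.1 N (up the incline)

Perpendicular to the surface, N = m g cos θ = 80·9.81·cos 35.2° = 641.3 N.
Along the slope the weight component is m g sin θ = 452.4 N; friction must supply exactly this, acting up-slope.
The static-friction ceiling is μ_s N = 0.16 × 641.3 = 102.6 N.
|452.4| exceeds 102.6 N, so the steel block slips down-slope; friction is kinetic, f = μ_k N = 0.1×641.3 = 64.1 N.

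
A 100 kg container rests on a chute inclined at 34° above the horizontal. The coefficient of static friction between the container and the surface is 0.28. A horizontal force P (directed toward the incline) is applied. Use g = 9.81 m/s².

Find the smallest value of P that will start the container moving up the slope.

At impending motion up the slope, friction acts down-slope at its limit: f = μ_s N.
Perpendicular to the incline: N = m g cos θ + P sin θ.
Along the incline: P cos θ = m g sin θ + μ_s N = m g sin θ + μ_s (m g cos θ + P sin θ).
Solving, P (cos θ − μ_s sin θ) = m g (sin θ + μ_s cos θ), so P = 100×9.81×(sin 34° + 0.28 cos 34°)/(cos 34° − 0.28 sin 34°) = 981×0.7913/0.6725 = 1150 N.

P ≈ 1150 N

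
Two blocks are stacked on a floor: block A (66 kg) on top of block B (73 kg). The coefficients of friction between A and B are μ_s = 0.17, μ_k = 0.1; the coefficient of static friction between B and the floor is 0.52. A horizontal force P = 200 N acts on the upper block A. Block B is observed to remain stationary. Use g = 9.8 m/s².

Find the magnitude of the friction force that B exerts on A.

f ≈ 64.7 N

The normal force B exerts on A is simply A's weight, N₁ = 646.8 N.
Maximum static friction on A from B: μ_s N₁ = 0.17×646.8 = 110 N.
Since P = 200 N > 110 N, A slides on B; the A–B friction is kinetic: f₁ = μ_k N₁ = 0.1×646.8 = 64.7 N.
B experiences an equal 64.7 N forward from A (third law). B is in equilibrium, so the floor supplies f₂ = 64.7 N of static friction (limit μ_s(m_A+m_B)g = 708.3 N, not exceeded).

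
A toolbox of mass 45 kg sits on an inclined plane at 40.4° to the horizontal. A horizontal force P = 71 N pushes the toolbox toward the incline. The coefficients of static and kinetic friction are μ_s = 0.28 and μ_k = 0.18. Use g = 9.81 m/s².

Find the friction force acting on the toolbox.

Normal direction: N = m g cos θ + P sin θ = 382.2 N.
Parallel to the incline: P cos θ − m g sin θ = 54.07 − 286.1 = -232 N; the friction needed to balance this is 232 N acting up the slope.
The limit of static friction is μ_s N = 107 N.
|f_req| = 232 > 107 N → the toolbox slides down the incline; f = μ_k N = 0.18 × 382.2 = 68.8 N.

f ≈ 68.8 N (up the incline)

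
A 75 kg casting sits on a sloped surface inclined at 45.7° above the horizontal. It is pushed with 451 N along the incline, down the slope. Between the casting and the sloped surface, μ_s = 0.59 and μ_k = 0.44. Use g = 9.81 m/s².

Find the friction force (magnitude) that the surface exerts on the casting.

Perpendicular to the surface, N = m g cos θ = 75·9.81·cos 45.7° = 513.9 N.
Parallel to the incline, ΣF = 0 gives f = m g sin θ + P = 526.6 + 451 = 977.6 N (up-slope positive).
Static friction can supply at most μ_s N = 303.2 N.
Since |977.6| > 303.2 N, static friction cannot hold it; the casting slides down the incline and kinetic friction applies: f = μ_k N = 0.44 × 513.9 = 226 N.

f ≈ 226 N (up the incline)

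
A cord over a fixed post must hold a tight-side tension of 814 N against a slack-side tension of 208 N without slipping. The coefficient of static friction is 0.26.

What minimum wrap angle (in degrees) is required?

T₂/T₁ = e^{μβ} → β = ln(T₂/T₁)/μ.
β = ln(814/208)/0.26 = 1.364/0.26 = 5.248 rad.
In degrees: β = 5.248 × 180/π = 301°.

β_min ≈ 301°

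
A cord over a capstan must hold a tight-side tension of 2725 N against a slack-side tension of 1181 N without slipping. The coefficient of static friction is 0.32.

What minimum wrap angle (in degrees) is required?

β_min ≈ 150°

T₂/T₁ = e^{μβ} → β = ln(T₂/T₁)/μ.
β = ln(2725/1181)/0.32 = 0.8361/0.32 = 2.613 rad.
In degrees: β = 2.613 × 180/π = 150°.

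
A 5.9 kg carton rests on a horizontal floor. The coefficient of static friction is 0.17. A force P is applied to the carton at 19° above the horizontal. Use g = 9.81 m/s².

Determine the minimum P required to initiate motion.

P ≈ 9.83 N

N = m g − P sin α (the pull lifts the carton).
At impending slip, P cos α = μ_s N = μ_s (m g − P sin α).
Solving: P (cos α + μ_s sin α) = μ_s m g → P = 0.17×57.9/(cos 19° + 0.17 sin 19°) = 9.84/1.001 = 9.83 N.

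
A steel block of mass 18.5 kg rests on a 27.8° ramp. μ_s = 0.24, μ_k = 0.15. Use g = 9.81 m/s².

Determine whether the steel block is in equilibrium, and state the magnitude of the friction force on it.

f ≈ 24.1 N

N = m g cos θ = 161 N.
Down-slope weight component: m g sin θ = 84.6 N.
μ_s N = 38.5 N.
84.6 > 38.5 N, so it slides; kinetic friction f = μ_k N = 0.15×161 = 24.1 N.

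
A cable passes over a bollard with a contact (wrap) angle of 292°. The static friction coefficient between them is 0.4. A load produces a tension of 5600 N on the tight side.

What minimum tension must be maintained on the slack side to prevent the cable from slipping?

Capstan equation at impending slip: T_tight/T_slack = e^{μβ}.
β = 292° = 5.096 rad; e^{μβ} = e^{0.4×5.096} = 7.679.
T_slack = T_tight / e^{μβ} = 5600 / 7.679 = 729 N.

T_min ≈ 729 N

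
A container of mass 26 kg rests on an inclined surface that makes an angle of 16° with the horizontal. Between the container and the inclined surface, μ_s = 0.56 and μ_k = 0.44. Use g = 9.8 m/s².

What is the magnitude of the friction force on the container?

The normal reaction is N = m g cos θ = 244.9 N.
For equilibrium along the incline, friction must balance the weight component: f = m g sin θ = 70.23 N up the slope.
The static-friction ceiling is μ_s N = 0.56 × 244.9 = 137.2 N.
Since |70.23| ≤ 137.2 N, the container remains in static equilibrium and friction takes exactly the required value.

f ≈ 70.2 N (up the incline)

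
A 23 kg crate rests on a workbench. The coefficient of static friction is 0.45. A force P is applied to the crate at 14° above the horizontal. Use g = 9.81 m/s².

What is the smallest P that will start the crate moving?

N = m g − P sin α (the pull lifts the crate).
At impending slip, P cos α = μ_s N = μ_s (m g − P sin α).
Solving: P (cos α + μ_s sin α) = μ_s m g → P = 0.45×226/(cos 14° + 0.45 sin 14°) = 102/1.079 = 94.1 N.

P ≈ 94.1 N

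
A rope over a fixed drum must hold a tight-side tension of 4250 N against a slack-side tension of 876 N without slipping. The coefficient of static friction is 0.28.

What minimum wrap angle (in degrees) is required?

T₂/T₁ = e^{μβ} → β = ln(T₂/T₁)/μ.
β = ln(4250/876)/0.28 = 1.579/0.28 = 5.64 rad.
In degrees: β = 5.64 × 180/π = 323°.

β_min ≈ 323°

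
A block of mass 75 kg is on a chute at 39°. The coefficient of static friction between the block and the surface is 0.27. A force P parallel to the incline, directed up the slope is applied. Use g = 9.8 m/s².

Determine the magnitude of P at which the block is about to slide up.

P ≈ 617 N

At impending motion up the slope, friction acts down-slope at its limit: f = μ_s N.
P is parallel to the surface, so N = m g cos θ = 571 N.
Along the incline: P = m g sin θ + μ_s N = 463 + 0.27×571 = 617 N.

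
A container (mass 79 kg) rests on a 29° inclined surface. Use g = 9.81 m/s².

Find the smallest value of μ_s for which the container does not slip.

μ_s,min ≈ 0.554

At the slip threshold m g sin θ = μ_s m g cos θ, so μ_s,min = tan θ.
μ_s,min = tan 29° = 0.554.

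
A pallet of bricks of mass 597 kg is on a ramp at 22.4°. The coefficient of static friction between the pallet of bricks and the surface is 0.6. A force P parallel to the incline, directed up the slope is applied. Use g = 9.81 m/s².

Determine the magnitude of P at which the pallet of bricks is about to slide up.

P ≈ 5480 N

At impending motion up the slope, friction acts down-slope at its limit: f = μ_s N.
P is parallel to the surface, so N = m g cos θ = 5410 N.
Along the incline: P = m g sin θ + μ_s N = 2230 + 0.6×5410 = 5480 N.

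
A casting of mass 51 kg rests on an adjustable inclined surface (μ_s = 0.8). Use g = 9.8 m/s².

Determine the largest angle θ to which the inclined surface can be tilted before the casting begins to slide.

At the slip threshold, m g sin θ = μ_s · m g cos θ, so tan θ = μ_s.
θ_max = arctan(0.8) = 38.7°.

θ_max ≈ 38.7°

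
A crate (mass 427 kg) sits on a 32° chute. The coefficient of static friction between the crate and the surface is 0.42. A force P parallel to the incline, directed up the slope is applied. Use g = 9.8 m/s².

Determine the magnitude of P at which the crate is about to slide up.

P ≈ 3710 N

At impending motion up the slope, friction acts down-slope at its limit: f = μ_s N.
P is parallel to the surface, so N = m g cos θ = 3550 N.
Along the incline: P = m g sin θ + μ_s N = 2220 + 0.42×3550 = 3710 N.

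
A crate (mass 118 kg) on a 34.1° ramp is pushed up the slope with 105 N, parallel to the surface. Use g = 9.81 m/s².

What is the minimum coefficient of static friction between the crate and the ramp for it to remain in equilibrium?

N = m g cos θ = 958.5 N.
Friction must make up the shortfall along the incline: f = m g sin θ − P = 649 − 105 = 544 N.
At the threshold f = μ_s N, so μ_s,min = 544/958.5 = 0.568.

μ_s,min ≈ 0.568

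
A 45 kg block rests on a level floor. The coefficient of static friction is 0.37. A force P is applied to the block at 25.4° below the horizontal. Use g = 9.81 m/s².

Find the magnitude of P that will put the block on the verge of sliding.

P ≈ 219 N

N = m g + P sin α (the push presses the block into the level floor).
At impending slip, P cos α = μ_s N = μ_s (m g + P sin α).
Solving: P (cos α − μ_s sin α) = μ_s m g → P = 0.37×441/(cos 25.4° − 0.37 sin 25.4°) = 163/0.7446 = 219 N.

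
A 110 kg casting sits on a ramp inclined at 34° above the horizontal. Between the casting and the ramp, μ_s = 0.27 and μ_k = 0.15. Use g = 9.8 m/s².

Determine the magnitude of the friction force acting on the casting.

The normal reaction is N = m g cos θ = 893.7 N.
Along the slope the weight component is m g sin θ = 602.8 N; friction must supply exactly this, acting up-slope.
Static friction can supply at most μ_s N = 241.3 N.
Since |602.8| > 241.3 N, static friction cannot hold it; the casting slides down the incline and kinetic friction applies: f = μ_k N = 0.15 × 893.7 = 134 N.

f ≈ 134 N (up the incline)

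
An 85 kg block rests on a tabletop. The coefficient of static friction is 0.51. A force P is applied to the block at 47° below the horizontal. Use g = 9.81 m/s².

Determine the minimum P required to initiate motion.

P ≈ 1380 N

N = m g + P sin α (the push presses the block into the tabletop).
At impending slip, P cos α = μ_s N = μ_s (m g + P sin α).
Solving: P (cos α − μ_s sin α) = μ_s m g → P = 0.51×834/(cos 47° − 0.51 sin 47°) = 425/0.309 = 1380 N.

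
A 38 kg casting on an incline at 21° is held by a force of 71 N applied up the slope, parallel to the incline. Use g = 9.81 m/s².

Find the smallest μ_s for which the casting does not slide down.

μ_s,min ≈ 0.18

N = m g cos θ = 348 N.
Friction must make up the shortfall along the incline: f = m g sin θ − P = 133.6 − 71 = 62.59 N.
At the threshold f = μ_s N, so μ_s,min = 62.59/348 = 0.18.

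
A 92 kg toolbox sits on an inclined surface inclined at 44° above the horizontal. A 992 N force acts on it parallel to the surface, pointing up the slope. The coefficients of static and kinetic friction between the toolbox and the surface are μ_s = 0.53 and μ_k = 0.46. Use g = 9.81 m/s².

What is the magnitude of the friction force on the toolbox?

Normal force: N = m g cos θ = 92 × 9.81 × cos 44° = 649.2 N.
Parallel to the incline, ΣF = 0 gives f = m g sin θ − P = 626.9 − 992 = -365.1 N (up-slope positive).
Maximum static friction available: μ_s N = 0.53 × 649.2 = 344.1 N.
Since |-365.1| > 344.1 N, static friction cannot hold it; the toolbox slides up the incline and kinetic friction applies: f = μ_k N = 0.46 × 649.2 = 299 N.

f ≈ 299 N (down the incline)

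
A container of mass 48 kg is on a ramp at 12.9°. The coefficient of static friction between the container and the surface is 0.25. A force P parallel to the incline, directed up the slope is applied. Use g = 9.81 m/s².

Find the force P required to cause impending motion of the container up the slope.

At impending motion up the slope, friction acts down-slope at its limit: f = μ_s N.
P is parallel to the surface, so N = m g cos θ = 459 N.
Along the incline: P = m g sin θ + μ_s N = 105 + 0.25×459 = 220 N.

P ≈ 220 N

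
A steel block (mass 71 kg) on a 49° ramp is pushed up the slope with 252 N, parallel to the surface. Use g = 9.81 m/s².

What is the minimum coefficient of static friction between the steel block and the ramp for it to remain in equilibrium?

N = m g cos θ = 457 N.
Friction must make up the shortfall along the incline: f = m g sin θ − P = 525.7 − 252 = 273.7 N.
At the threshold f = μ_s N, so μ_s,min = 273.7/457 = 0.599.

μ_s,min ≈ 0.599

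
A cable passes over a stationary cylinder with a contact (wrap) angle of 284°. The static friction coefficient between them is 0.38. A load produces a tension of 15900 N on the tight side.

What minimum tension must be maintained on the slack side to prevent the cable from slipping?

Capstan equation at impending slip: T_tight/T_slack = e^{μβ}.
β = 284° = 4.957 rad; e^{μβ} = e^{0.38×4.957} = 6.577.
T_slack = T_tight / e^{μβ} = 15900 / 6.577 = 2420 N.

T_min ≈ 2420 N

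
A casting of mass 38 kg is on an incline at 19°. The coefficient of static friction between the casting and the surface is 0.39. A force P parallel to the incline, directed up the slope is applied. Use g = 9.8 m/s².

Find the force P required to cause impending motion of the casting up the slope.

P ≈ 259 N

At impending motion up the slope, friction acts down-slope at its limit: f = μ_s N.
P is parallel to the surface, so N = m g cos θ = 352 N.
Along the incline: P = m g sin θ + μ_s N = 121 + 0.39×352 = 259 N.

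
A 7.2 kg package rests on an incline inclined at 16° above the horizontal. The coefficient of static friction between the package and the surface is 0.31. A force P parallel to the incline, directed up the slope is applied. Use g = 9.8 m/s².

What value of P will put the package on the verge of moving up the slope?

P ≈ 40.5 N

At impending motion up the slope, friction acts down-slope at its limit: f = μ_s N.
P is parallel to the surface, so N = m g cos θ = 67.8 N.
Along the incline: P = m g sin θ + μ_s N = 19.4 + 0.31×67.8 = 40.5 N.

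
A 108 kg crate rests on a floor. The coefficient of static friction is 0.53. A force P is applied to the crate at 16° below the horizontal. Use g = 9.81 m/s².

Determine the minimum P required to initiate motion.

P ≈ 689 N

N = m g + P sin α (the push presses the crate into the floor).
At impending slip, P cos α = μ_s N = μ_s (m g + P sin α).
Solving: P (cos α − μ_s sin α) = μ_s m g → P = 0.53×1060/(cos 16° − 0.53 sin 16°) = 562/0.8152 = 689 N.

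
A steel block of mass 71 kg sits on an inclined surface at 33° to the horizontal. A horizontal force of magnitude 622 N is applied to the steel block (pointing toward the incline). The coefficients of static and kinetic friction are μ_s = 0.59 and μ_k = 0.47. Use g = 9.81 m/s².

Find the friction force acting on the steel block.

The horizontal push has a component P sin θ into the surface, so N = m g cos θ + P sin θ = 584.1 + 338.8 = 922.9 N.
Along the incline, the net driving force (taking up-slope positive) is P cos θ − m g sin θ = 521.7 − 379.3 = 142.3 N, so equilibrium requires friction f = -142.3 N (down-slope).
Maximum static friction: μ_s N = 0.59 × 922.9 = 544.5 N.
|f_req| = 142.3 ≤ 544.5 N → the steel block is in equilibrium; friction equals the required value.

f ≈ 142 N (down the incline)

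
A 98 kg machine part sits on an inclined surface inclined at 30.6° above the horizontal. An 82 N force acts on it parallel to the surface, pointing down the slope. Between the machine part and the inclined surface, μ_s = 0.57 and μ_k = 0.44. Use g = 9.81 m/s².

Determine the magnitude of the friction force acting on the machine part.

f ≈ 364 N (up the incline)

Perpendicular to the surface, N = m g cos θ = 98·9.81·cos 30.6° = 827.5 N.
Parallel to the incline, ΣF = 0 gives f = m g sin θ + P = 489.4 + 82 = 571.4 N (up-slope positive).
Maximum static friction available: μ_s N = 0.57 × 827.5 = 471.7 N.
|571.4| exceeds 471.7 N, so the machine part slips down-slope; friction is kinetic, f = μ_k N = 0.44×827.5 = 364 N.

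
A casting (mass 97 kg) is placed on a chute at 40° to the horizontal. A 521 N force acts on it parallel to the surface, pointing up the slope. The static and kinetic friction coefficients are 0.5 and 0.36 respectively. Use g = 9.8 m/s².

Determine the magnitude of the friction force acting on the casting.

f ≈ 90 N (up the incline)

Perpendicular to the surface, N = m g cos θ = 97·9.8·cos 40° = 728.2 N.
The friction needed for equilibrium is m g sin θ − P = 611 − 521 = 90.03 N, measured positive up-slope.
Static friction can supply at most μ_s N = 364.1 N.
Since |90.03| ≤ 364.1 N, no slip — friction simply equals what equilibrium demands.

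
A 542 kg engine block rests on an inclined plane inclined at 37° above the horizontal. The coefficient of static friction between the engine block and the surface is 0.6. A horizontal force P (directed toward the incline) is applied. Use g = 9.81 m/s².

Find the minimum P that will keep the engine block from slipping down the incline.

The engine block tends to slide down (tan θ > μ_s), so at the point of impending slip friction acts up-slope at its limit: f = μ_s N.
Perpendicular to the incline: N = m g cos θ + P sin θ.
Along the incline: P cos θ + μ_s N = m g sin θ, i.e. P cos θ + μ_s (m g cos θ + P sin θ) = m g sin θ.
Solving, P (cos θ + μ_s sin θ) = m g (sin θ − μ_s cos θ), so P = 5320×0.1226/1.16 = 562 N.

P_min ≈ 562 N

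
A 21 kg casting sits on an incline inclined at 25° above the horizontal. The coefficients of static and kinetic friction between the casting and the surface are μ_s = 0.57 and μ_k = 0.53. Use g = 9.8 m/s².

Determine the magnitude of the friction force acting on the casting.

f ≈ 87 N (up the incline)

Perpendicular to the surface, N = m g cos θ = 21·9.8·cos 25° = 186.5 N.
For equilibrium along the incline, friction must balance the weight component: f = m g sin θ = 86.97 N up the slope.
Maximum static friction available: μ_s N = 0.57 × 186.5 = 106.3 N.
Since |86.97| ≤ 106.3 N, no slip — friction simply equals what equilibrium demands.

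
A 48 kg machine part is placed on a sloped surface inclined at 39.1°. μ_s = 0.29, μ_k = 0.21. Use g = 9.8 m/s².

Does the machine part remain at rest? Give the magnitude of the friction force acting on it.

f ≈ 76.7 N

N = m g cos θ = 365 N.
Down-slope weight component: m g sin θ = 297 N.
μ_s N = 106 N.
297 > 106 N, so it slides; kinetic friction f = μ_k N = 0.21×365 = 76.7 N.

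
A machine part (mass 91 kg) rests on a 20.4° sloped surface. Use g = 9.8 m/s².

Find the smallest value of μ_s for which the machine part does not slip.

μ_s,min ≈ 0.372

At the slip threshold m g sin θ = μ_s m g cos θ, so μ_s,min = tan θ.
μ_s,min = tan 20.4° = 0.372.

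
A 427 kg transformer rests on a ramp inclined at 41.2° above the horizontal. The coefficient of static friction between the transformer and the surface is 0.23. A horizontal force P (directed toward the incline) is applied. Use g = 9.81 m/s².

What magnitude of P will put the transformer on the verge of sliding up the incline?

P ≈ 5800 N

At impending motion up the slope, friction acts down-slope at its limit: f = μ_s N.
Perpendicular to the incline: N = m g cos θ + P sin θ.
Along the incline: P cos θ = m g sin θ + μ_s N = m g sin θ + μ_s (m g cos θ + P sin θ).
Solving, P (cos θ − μ_s sin θ) = m g (sin θ + μ_s cos θ), so P = 427×9.81×(sin 41.2° + 0.23 cos 41.2°)/(cos 41.2° − 0.23 sin 41.2°) = 4190×0.8317/0.6009 = 5800 N.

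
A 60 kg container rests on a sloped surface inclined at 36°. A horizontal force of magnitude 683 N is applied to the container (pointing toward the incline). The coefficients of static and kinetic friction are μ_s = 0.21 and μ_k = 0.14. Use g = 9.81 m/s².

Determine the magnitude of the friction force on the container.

f ≈ 123 N (down the incline)

Resolve perpendicular to the incline: N = m g cos θ + P sin θ = 60×9.81×cos 36° + 683×sin 36° = 877.6 N.
Parallel to the incline: P cos θ − m g sin θ = 552.6 − 346 = 206.6 N; the friction needed to balance this is 206.6 N acting down the slope.
The limit of static friction is μ_s N = 184.3 N.
|f_req| = 206.6 > 184.3 N → the container slides up the incline; f = μ_k N = 0.14 × 877.6 = 123 N.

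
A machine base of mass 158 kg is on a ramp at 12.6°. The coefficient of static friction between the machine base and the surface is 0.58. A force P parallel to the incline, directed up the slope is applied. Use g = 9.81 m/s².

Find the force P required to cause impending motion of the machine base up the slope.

P ≈ 1220 N

At impending motion up the slope, friction acts down-slope at its limit: f = μ_s N.
P is parallel to the surface, so N = m g cos θ = 1510 N.
Along the incline: P = m g sin θ + μ_s N = 338 + 0.58×1510 = 1220 N.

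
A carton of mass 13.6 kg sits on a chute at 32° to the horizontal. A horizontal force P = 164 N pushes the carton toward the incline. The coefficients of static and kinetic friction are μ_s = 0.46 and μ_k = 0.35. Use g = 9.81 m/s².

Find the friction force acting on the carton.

f ≈ 68.4 N (down the incline)

Normal direction: N = m g cos θ + P sin θ = 200 N.
Parallel to the incline: P cos θ − m g sin θ = 139.1 − 70.7 = 68.38 N; the friction needed to balance this is 68.38 N acting down the slope.
Maximum static friction: μ_s N = 0.46 × 200 = 92.02 N.
|f_req| = 68.38 ≤ 92.02 N → the carton is in equilibrium; friction equals the required value.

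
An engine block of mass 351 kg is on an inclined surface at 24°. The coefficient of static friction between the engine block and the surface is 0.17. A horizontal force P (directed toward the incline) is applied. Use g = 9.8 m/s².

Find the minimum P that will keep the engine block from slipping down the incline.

P_min ≈ 880 N

The engine block tends to slide down (tan θ > μ_s), so at the point of impending slip friction acts up-slope at its limit: f = μ_s N.
Perpendicular to the incline: N = m g cos θ + P sin θ.
Along the incline: P cos θ + μ_s N = m g sin θ, i.e. P cos θ + μ_s (m g cos θ + P sin θ) = m g sin θ.
Solving, P (cos θ + μ_s sin θ) = m g (sin θ − μ_s cos θ), so P = 3440×0.2514/0.9827 = 880 N.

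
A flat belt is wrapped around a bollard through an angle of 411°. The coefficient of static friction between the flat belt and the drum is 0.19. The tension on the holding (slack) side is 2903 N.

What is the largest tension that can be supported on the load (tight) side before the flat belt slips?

T_max ≈ 11300 N

At impending slip the capstan equation gives T₂/T₁ = e^{μβ} with β in radians.
β = 411° × π/180 = 7.173 rad.
e^{μβ} = e^{0.19×7.173} = 3.908.
T₂ = T₁ · e^{μβ} = 2903 × 3.908 = 11300 N.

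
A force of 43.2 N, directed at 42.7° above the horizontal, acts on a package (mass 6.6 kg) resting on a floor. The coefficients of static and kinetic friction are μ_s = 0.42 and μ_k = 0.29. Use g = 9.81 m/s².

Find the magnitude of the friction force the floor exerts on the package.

f ≈ 10.3 N

Vertical equilibrium gives N = m g − P sin α = 35.45 N.
The horizontal driving force is P cos α = 31.75 N, so equilibrium needs friction f = 31.75 N.
μ_s N = 0.42 × 35.45 = 14.89 N.
The required friction exceeds μ_s N, so the package moves and f = μ_k N = 10.3 N.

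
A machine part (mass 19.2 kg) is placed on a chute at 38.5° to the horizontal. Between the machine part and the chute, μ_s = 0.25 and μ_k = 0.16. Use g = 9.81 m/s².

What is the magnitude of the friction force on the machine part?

f ≈ 23.6 N (up the incline)

The normal reaction is N = m g cos θ = 147.4 N.
For equilibrium along the incline, friction must balance the weight component: f = m g sin θ = 117.3 N up the slope.
Maximum static friction available: μ_s N = 0.25 × 147.4 = 36.85 N.
Since |117.3| > 36.85 N, static friction cannot hold it; the machine part slides down the incline and kinetic friction applies: f = μ_k N = 0.16 × 147.4 = 23.6 N.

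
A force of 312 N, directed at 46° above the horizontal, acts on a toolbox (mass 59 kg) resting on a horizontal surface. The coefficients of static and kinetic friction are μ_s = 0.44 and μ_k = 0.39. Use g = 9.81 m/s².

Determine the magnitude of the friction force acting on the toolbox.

N = m g − P sin α = 578.8 − 312×sin 46° = 354.4 N.
The horizontal driving force is P cos α = 216.7 N, so equilibrium needs friction f = 216.7 N.
μ_s N = 0.44 × 354.4 = 155.9 N.
The required friction exceeds μ_s N, so the toolbox moves and f = μ_k N = 138 N.

f ≈ 138 N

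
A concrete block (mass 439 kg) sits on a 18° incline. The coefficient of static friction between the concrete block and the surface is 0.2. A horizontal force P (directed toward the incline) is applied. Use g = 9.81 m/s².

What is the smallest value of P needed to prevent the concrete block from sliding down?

P_min ≈ 505 N

The concrete block tends to slide down (tan θ > μ_s), so at the point of impending slip friction acts up-slope at its limit: f = μ_s N.
Perpendicular to the incline: N = m g cos θ + P sin θ.
Along the incline: P cos θ + μ_s N = m g sin θ, i.e. P cos θ + μ_s (m g cos θ + P sin θ) = m g sin θ.
Solving, P (cos θ + μ_s sin θ) = m g (sin θ − μ_s cos θ), so P = 4310×0.1188/1.013 = 505 N.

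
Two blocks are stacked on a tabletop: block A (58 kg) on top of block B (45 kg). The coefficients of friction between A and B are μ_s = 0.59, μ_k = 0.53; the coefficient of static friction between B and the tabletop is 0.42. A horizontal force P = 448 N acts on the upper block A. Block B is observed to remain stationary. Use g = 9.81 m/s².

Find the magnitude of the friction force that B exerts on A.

f ≈ 302 N

The normal force B exerts on A is simply A's weight, N₁ = 569 N.
So the A–B interface can sustain at most μ_s N₁ = 335.7 N of static friction.
Since P = 448 N > 335.7 N, A slides on B; the A–B friction is kinetic: f₁ = μ_k N₁ = 0.53×569 = 302 N.
B experiences an equal 302 N forward from A (third law). B is in equilibrium, so the floor supplies f₂ = 302 N of static friction (limit μ_s(m_A+m_B)g = 424.4 N, not exceeded).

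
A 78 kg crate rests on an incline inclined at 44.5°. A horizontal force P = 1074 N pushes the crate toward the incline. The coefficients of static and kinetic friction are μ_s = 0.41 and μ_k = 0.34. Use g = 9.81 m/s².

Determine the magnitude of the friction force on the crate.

f ≈ 230 N (down the incline)

Resolve perpendicular to the incline: N = m g cos θ + P sin θ = 78×9.81×cos 44.5° + 1074×sin 44.5° = 1299 N.
Along the incline, the net driving force (taking up-slope positive) is P cos θ − m g sin θ = 766 − 536.3 = 229.7 N, so equilibrium requires friction f = -229.7 N (down-slope).
The limit of static friction is μ_s N = 532.4 N.
Since 229.7 N is within the 532.4 N limit, the crate stays put and friction is exactly 230 N.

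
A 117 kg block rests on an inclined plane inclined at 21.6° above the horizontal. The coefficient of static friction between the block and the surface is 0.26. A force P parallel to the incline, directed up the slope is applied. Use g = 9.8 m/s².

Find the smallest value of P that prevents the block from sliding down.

P_min ≈ 145 N

The block tends to slide down (tan θ > μ_s), so at the point of impending slip friction acts up-slope at its limit: f = μ_s N.
P is parallel to the surface, so N = m g cos θ = 1070 N.
Along the incline: P + μ_s N = m g sin θ, so P = 422 − 0.26×1070 = 145 N.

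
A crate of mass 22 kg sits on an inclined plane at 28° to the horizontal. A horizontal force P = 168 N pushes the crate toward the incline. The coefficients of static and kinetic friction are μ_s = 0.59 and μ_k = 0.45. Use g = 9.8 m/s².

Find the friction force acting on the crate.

The horizontal push has a component P sin θ into the surface, so N = m g cos θ + P sin θ = 190.4 + 78.87 = 269.2 N.
Parallel to the incline: P cos θ − m g sin θ = 148.3 − 101.2 = 47.12 N; the friction needed to balance this is 47.12 N acting down the slope.
The limit of static friction is μ_s N = 158.8 N.
Since 47.12 N is within the 158.8 N limit, the crate stays put and friction is exactly 47.1 N.

f ≈ 47.1 N (down the incline)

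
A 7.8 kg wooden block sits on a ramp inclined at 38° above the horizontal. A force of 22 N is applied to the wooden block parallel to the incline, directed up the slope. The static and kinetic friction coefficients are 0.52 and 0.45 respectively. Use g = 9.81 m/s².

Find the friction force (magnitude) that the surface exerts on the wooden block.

The normal reaction is N = m g cos θ = 60.3 N.
Parallel to the incline, ΣF = 0 gives f = m g sin θ − P = 47.11 − 22 = 25.11 N (up-slope positive).
Maximum static friction available: μ_s N = 0.52 × 60.3 = 31.35 N.
Since |25.11| ≤ 31.35 N, the wooden block remains in static equilibrium and friction takes exactly the required value.

f ≈ 25.1 N (up the incline)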